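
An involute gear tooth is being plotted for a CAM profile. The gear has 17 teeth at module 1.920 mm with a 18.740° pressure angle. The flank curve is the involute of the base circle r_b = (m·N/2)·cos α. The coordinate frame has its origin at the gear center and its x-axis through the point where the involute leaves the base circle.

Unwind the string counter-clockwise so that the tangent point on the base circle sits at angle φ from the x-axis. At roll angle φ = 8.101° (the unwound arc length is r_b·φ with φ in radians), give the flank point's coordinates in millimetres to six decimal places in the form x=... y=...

pitch radius r_p = m·N/2 = 1.920·17/2 = 16.320000
base radius r_b = r_p·cos α = 16.320000·cos 18.740° = 15.454815
roll angle φ = 8.101° = 0.14138912 rad
x = r_b·(cos φ + φ·sin φ) = 15.454815·(0.99002120 + 0.14138912·0.14091851) = 15.608522
y = r_b·(sin φ − φ·cos φ) = 15.454815·(0.14091851 − 0.14138912·0.99002120) = 0.014532

x=15.608522 y=0.014532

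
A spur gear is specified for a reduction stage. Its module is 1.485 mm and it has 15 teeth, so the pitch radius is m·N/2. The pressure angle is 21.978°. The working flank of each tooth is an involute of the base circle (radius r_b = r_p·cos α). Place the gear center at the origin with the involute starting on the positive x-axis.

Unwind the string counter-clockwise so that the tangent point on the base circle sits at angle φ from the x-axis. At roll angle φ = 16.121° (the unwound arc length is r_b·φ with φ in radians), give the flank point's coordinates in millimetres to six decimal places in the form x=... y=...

x=10.728873 y=0.076079

pitch radius r_p = m·N/2 = 1.485·15/2 = 11.137500
base radius r_b = r_p·cos α = 11.137500·cos 21.978° = 10.328111
roll angle φ = 16.121° = 0.28136453 rad
x = r_b·(cos φ + φ·sin φ) = 10.328111·(0.96067745 + 0.28136453·0.27766678) = 10.728873
y = r_b·(sin φ − φ·cos φ) = 10.328111·(0.27766678 − 0.28136453·0.96067745) = 0.076079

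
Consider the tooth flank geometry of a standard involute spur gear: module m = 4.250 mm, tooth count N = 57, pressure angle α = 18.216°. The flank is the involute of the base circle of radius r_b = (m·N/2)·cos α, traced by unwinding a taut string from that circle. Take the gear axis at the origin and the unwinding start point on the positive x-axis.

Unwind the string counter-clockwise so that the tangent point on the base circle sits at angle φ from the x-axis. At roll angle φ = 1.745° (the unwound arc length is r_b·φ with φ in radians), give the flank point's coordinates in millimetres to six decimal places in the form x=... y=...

x=115.108144 y=0.001083

pitch radius r_p = m·N/2 = 4.250·57/2 = 121.125000
base radius r_b = r_p·cos α = 121.125000·cos 18.216° = 115.054796
roll angle φ = 1.745° = 0.03045600 rad
x = r_b·(cos φ + φ·sin φ) = 115.054796·(0.99953625 + 0.03045600·0.03045129) = 115.108144
y = r_b·(sin φ − φ·cos φ) = 115.054796·(0.03045129 − 0.03045600·0.99953625) = 0.001083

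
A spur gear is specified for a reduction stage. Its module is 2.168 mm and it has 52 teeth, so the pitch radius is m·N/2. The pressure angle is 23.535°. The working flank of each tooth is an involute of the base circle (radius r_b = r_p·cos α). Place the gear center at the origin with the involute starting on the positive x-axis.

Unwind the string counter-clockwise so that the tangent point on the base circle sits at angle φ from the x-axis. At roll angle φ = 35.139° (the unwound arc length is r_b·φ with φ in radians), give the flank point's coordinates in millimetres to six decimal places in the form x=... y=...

x=60.503065 y=3.826223

pitch radius r_p = m·N/2 = 2.168·52/2 = 56.368000
base radius r_b = r_p·cos α = 56.368000·cos 23.535° = 51.679102
roll angle φ = 35.139° = 0.61329125 rad
x = r_b·(cos φ + φ·sin φ) = 51.679102·(0.81775813 + 0.61329125·0.57556202) = 60.503065
y = r_b·(sin φ − φ·cos φ) = 51.679102·(0.57556202 − 0.61329125·0.81775813) = 3.826223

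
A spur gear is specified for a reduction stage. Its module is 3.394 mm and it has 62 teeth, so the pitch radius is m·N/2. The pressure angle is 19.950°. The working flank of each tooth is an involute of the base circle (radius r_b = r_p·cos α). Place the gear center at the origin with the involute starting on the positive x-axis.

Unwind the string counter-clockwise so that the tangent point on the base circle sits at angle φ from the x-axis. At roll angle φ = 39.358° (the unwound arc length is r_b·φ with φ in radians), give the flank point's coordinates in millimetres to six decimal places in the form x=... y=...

x=119.552794 y=10.189994

pitch radius r_p = m·N/2 = 3.394·62/2 = 105.214000
base radius r_b = r_p·cos α = 105.214000·cos 19.950° = 98.900185
roll angle φ = 39.358° = 0.68692669 rad
x = r_b·(cos φ + φ·sin φ) = 98.900185·(0.77319865 + 0.68692669·0.63416390) = 119.552794
y = r_b·(sin φ − φ·cos φ) = 98.900185·(0.63416390 − 0.68692669·0.77319865) = 10.189994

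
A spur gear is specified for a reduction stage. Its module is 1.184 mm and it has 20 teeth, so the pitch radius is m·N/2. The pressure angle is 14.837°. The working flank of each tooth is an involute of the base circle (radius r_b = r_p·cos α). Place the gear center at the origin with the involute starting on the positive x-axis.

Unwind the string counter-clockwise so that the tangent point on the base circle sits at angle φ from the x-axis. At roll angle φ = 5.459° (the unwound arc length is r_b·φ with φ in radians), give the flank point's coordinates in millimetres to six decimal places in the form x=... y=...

x=11.497064 y=0.003297

pitch radius r_p = m·N/2 = 1.184·20/2 = 11.840000
base radius r_b = r_p·cos α = 11.840000·cos 14.837° = 11.445233
roll angle φ = 5.459° = 0.09527752 rad
x = r_b·(cos φ + φ·sin φ) = 11.445233·(0.99546453 + 0.09527752·0.09513344) = 11.497064
y = r_b·(sin φ − φ·cos φ) = 11.445233·(0.09513344 − 0.09527752·0.99546453) = 0.003297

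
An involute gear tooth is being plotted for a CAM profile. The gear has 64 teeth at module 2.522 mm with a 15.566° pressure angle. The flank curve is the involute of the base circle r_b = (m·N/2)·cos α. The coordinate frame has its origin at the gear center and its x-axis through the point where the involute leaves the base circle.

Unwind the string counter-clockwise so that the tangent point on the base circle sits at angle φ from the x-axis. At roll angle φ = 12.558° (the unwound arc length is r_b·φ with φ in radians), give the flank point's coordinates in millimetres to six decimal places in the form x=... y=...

x=79.588948 y=0.271551

pitch radius r_p = m·N/2 = 2.522·64/2 = 80.704000
base radius r_b = r_p·cos α = 80.704000·cos 15.566° = 77.743937
roll angle φ = 12.558° = 0.21917845 rad
x = r_b·(cos φ + φ·sin φ) = 77.743937·(0.97607641 + 0.21917845·0.21742780) = 79.588948
y = r_b·(sin φ − φ·cos φ) = 77.743937·(0.21742780 − 0.21917845·0.97607641) = 0.271551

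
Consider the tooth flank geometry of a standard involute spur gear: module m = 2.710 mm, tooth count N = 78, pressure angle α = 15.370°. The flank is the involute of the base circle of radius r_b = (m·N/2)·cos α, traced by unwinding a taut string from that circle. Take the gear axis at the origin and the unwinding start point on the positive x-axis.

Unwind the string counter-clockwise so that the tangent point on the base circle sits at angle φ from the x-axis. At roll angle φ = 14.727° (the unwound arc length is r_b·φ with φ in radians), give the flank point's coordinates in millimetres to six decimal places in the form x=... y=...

pitch radius r_p = m·N/2 = 2.710·78/2 = 105.690000
base radius r_b = r_p·cos α = 105.690000·cos 15.370° = 101.909925
roll angle φ = 14.727° = 0.25703464 rad
x = r_b·(cos φ + φ·sin φ) = 101.909925·(0.96714806 + 0.25703464·0.25421373) = 105.220958
y = r_b·(sin φ − φ·cos φ) = 101.909925·(0.25421373 − 0.25703464·0.96714806) = 0.573058

x=105.220958 y=0.573058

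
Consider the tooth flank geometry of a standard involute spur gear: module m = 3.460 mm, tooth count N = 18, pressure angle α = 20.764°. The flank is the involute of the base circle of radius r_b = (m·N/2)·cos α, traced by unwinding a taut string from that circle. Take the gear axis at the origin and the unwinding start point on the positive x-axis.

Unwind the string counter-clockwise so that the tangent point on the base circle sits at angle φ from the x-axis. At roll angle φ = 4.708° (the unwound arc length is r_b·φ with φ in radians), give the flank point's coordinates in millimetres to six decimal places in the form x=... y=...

pitch radius r_p = m·N/2 = 3.460·18/2 = 31.140000
base radius r_b = r_p·cos α = 31.140000·cos 20.764° = 29.117414
roll angle φ = 4.708° = 0.08217010 rad
x = r_b·(cos φ + φ·sin φ) = 29.117414·(0.99662594 + 0.08217010·0.08207766) = 29.215547
y = r_b·(sin φ − φ·cos φ) = 29.117414·(0.08207766 − 0.08217010·0.99662594) = 0.005381

x=29.215547 y=0.005381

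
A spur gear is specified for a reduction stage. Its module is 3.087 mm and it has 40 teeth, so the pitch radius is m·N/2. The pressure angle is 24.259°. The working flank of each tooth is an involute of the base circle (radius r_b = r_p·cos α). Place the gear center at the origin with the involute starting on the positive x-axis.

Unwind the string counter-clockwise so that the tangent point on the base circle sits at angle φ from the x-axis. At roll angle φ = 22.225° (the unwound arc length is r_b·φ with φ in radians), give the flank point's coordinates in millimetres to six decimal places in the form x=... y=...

pitch radius r_p = m·N/2 = 3.087·40/2 = 61.740000
base radius r_b = r_p·cos α = 61.740000·cos 24.259° = 56.288205
roll angle φ = 22.225° = 0.38789943 rad
x = r_b·(cos φ + φ·sin φ) = 56.288205·(0.92570563 + 0.38789943·0.37824474) = 60.364965
y = r_b·(sin φ − φ·cos φ) = 56.288205·(0.37824474 − 0.38789943·0.92570563) = 1.078710

x=60.364965 y=1.078710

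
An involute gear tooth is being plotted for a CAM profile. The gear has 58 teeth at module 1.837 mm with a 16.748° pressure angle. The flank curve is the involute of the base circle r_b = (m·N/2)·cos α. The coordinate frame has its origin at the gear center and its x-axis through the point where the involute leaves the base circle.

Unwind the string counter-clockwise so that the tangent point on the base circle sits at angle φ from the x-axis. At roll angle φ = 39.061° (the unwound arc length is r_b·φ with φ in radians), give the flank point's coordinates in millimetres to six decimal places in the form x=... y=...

pitch radius r_p = m·N/2 = 1.837·58/2 = 53.273000
base radius r_b = r_p·cos α = 53.273000·cos 16.748° = 51.013235
roll angle φ = 39.061° = 0.68174306 rad
x = r_b·(cos φ + φ·sin φ) = 51.013235·(0.77647551 + 0.68174306·0.63014742) = 61.525744
y = r_b·(sin φ − φ·cos φ) = 51.013235·(0.63014742 − 0.68174306·0.77647551) = 5.141656

x=61.525744 y=5.141656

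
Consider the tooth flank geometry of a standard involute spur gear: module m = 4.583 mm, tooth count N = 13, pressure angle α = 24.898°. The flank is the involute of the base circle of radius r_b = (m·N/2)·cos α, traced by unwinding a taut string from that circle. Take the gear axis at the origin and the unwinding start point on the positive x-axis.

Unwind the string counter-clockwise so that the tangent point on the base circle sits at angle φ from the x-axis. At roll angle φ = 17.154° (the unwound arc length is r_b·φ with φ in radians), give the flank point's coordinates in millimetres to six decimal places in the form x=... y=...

x=28.204850 y=0.239556

pitch radius r_p = m·N/2 = 4.583·13/2 = 29.789500
base radius r_b = r_p·cos α = 29.789500·cos 24.898° = 27.020825
roll angle φ = 17.154° = 0.29939378 rad
x = r_b·(cos φ + φ·sin φ) = 27.020825·(0.95551546 + 0.29939378·0.29494101) = 28.204850
y = r_b·(sin φ − φ·cos φ) = 27.020825·(0.29494101 − 0.29939378·0.95551546) = 0.239556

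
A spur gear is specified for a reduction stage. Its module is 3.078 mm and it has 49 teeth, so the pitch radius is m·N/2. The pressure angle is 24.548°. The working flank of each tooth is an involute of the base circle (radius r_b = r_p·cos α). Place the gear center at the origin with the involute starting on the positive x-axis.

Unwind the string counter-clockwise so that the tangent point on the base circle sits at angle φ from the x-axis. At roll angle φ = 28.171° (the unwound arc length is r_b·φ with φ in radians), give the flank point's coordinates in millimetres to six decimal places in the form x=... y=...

x=76.391727 y=2.652613

pitch radius r_p = m·N/2 = 3.078·49/2 = 75.411000
base radius r_b = r_p·cos α = 75.411000·cos 24.548° = 68.594867
roll angle φ = 28.171° = 0.49167670 rad
x = r_b·(cos φ + φ·sin φ) = 68.594867·(0.88154252 + 0.49167670·0.47210464) = 76.391727
y = r_b·(sin φ − φ·cos φ) = 68.594867·(0.47210464 − 0.49167670·0.88154252) = 2.652613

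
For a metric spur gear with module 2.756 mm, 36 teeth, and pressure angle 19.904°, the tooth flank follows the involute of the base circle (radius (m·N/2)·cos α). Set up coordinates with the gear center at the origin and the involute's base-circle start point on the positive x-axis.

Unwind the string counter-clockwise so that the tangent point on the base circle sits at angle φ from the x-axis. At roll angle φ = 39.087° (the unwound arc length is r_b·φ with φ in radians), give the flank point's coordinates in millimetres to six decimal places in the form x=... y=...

pitch radius r_p = m·N/2 = 2.756·36/2 = 49.608000
base radius r_b = r_p·cos α = 49.608000·cos 19.904° = 46.644634
roll angle φ = 39.087° = 0.68219684 rad
x = r_b·(cos φ + φ·sin φ) = 46.644634·(0.77618948 + 0.68219684·0.63049971) = 56.268094
y = r_b·(sin φ − φ·cos φ) = 46.644634·(0.63049971 − 0.68219684·0.77618948) = 4.710441

x=56.268094 y=4.710441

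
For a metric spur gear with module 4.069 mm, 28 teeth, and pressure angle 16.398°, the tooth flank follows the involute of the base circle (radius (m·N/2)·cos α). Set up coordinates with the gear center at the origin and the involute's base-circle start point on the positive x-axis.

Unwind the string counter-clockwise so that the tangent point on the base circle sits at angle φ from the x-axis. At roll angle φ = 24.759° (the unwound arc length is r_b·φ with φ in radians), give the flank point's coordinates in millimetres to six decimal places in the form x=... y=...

x=59.515475 y=1.442646

pitch radius r_p = m·N/2 = 4.069·28/2 = 56.966000
base radius r_b = r_p·cos α = 56.966000·cos 16.398° = 54.648841
roll angle φ = 24.759° = 0.43212607 rad
x = r_b·(cos φ + φ·sin φ) = 54.648841·(0.90807740 + 0.43212607·0.41880238) = 59.515475
y = r_b·(sin φ − φ·cos φ) = 54.648841·(0.41880238 − 0.43212607·0.90807740) = 1.442646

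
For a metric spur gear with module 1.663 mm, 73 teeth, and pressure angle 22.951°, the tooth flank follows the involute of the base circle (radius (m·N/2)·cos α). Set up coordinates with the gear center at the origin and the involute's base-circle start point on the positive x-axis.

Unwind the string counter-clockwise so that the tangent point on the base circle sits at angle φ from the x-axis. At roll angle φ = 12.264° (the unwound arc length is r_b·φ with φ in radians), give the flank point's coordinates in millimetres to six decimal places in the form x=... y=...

pitch radius r_p = m·N/2 = 1.663·73/2 = 60.699500
base radius r_b = r_p·cos α = 60.699500·cos 22.951° = 55.894447
roll angle φ = 12.264° = 0.21404718 rad
x = r_b·(cos φ + φ·sin φ) = 55.894447·(0.97717923 + 0.21404718·0.21241645) = 57.160254
y = r_b·(sin φ − φ·cos φ) = 55.894447·(0.21241645 − 0.21404718·0.97717923) = 0.181880

x=57.160254 y=0.181880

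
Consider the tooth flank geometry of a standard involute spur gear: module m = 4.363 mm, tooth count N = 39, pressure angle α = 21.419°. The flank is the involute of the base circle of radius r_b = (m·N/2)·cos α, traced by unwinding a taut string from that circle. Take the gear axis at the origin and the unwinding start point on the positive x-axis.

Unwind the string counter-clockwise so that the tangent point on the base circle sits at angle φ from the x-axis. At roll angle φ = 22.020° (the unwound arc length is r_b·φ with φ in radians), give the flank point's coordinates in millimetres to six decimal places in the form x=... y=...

x=84.837539 y=1.476637

pitch radius r_p = m·N/2 = 4.363·39/2 = 85.078500
base radius r_b = r_p·cos α = 85.078500·cos 21.419° = 79.202534
roll angle φ = 22.020° = 0.38432150 rad
x = r_b·(cos φ + φ·sin φ) = 79.202534·(0.92705304 + 0.38432150·0.37493022) = 84.837539
y = r_b·(sin φ − φ·cos φ) = 79.202534·(0.37493022 − 0.38432150·0.92705304) = 1.476637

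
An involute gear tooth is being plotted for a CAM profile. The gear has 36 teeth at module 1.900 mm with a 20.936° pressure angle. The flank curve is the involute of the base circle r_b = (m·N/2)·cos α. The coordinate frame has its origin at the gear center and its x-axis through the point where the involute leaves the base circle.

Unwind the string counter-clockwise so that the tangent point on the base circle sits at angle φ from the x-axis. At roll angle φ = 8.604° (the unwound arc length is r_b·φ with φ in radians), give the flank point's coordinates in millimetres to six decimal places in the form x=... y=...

x=32.300248 y=0.035975

pitch radius r_p = m·N/2 = 1.900·36/2 = 34.200000
base radius r_b = r_p·cos α = 34.200000·cos 20.936° = 31.942121
roll angle φ = 8.604° = 0.15016813 rad
x = r_b·(cos φ + φ·sin φ) = 31.942121·(0.98874594 + 0.15016813·0.14960437) = 32.300248
y = r_b·(sin φ − φ·cos φ) = 31.942121·(0.14960437 − 0.15016813·0.98874594) = 0.035975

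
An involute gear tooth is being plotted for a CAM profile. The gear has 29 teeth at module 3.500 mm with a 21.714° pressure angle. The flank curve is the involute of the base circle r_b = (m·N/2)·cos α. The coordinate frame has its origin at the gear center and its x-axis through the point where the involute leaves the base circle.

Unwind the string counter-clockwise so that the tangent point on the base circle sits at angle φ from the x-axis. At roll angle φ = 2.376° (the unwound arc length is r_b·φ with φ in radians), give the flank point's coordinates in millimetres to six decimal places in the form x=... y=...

pitch radius r_p = m·N/2 = 3.500·29/2 = 50.750000
base radius r_b = r_p·cos α = 50.750000·cos 21.714° = 47.148892
roll angle φ = 2.376° = 0.04146902 rad
x = r_b·(cos φ + φ·sin φ) = 47.148892·(0.99914028 + 0.04146902·0.04145714) = 47.189415
y = r_b·(sin φ − φ·cos φ) = 47.148892·(0.04145714 − 0.04146902·0.99914028) = 0.001121

x=47.189415 y=0.001121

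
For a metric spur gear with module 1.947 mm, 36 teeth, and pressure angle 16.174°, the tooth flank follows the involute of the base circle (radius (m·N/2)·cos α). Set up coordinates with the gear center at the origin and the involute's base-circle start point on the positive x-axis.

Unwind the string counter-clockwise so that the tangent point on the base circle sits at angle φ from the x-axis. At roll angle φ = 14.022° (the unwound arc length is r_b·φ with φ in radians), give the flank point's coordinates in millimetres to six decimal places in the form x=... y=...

x=34.651806 y=0.163470

pitch radius r_p = m·N/2 = 1.947·36/2 = 35.046000
base radius r_b = r_p·cos α = 35.046000·cos 16.174° = 33.658886
roll angle φ = 14.022° = 0.24473007 rad
x = r_b·(cos φ + φ·sin φ) = 33.658886·(0.97020276 + 0.24473007·0.24229444) = 34.651806
y = r_b·(sin φ − φ·cos φ) = 33.658886·(0.24229444 − 0.24473007·0.97020276) = 0.163470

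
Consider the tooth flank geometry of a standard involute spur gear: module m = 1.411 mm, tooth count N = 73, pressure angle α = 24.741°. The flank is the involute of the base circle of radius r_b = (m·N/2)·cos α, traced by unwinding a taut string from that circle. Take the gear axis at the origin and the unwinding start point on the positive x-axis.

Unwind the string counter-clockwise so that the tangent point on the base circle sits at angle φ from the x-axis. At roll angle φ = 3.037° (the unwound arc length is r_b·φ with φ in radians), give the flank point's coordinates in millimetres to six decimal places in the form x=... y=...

x=46.839784 y=0.002321

pitch radius r_p = m·N/2 = 1.411·73/2 = 51.501500
base radius r_b = r_p·cos α = 51.501500·cos 24.741° = 46.774122
roll angle φ = 3.037° = 0.05300565 rad
x = r_b·(cos φ + φ·sin φ) = 46.774122·(0.99859553 + 0.05300565·0.05298083) = 46.839784
y = r_b·(sin φ − φ·cos φ) = 46.774122·(0.05298083 − 0.05300565·0.99859553) = 0.002321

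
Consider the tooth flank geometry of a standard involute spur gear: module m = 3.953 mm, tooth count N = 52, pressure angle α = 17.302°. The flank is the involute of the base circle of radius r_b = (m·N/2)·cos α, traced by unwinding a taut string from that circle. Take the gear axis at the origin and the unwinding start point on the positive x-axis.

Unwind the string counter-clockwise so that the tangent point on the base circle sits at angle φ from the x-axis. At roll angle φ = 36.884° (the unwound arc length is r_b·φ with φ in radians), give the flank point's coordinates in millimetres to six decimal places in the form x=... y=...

x=116.401336 y=8.369691

pitch radius r_p = m·N/2 = 3.953·52/2 = 102.778000
base radius r_b = r_p·cos α = 102.778000·cos 17.302° = 98.127339
roll angle φ = 36.884° = 0.64374724 rad
x = r_b·(cos φ + φ·sin φ) = 98.127339·(0.79985230 + 0.64374724·0.60019689) = 116.401336
y = r_b·(sin φ − φ·cos φ) = 98.127339·(0.60019689 − 0.64374724·0.79985230) = 8.369691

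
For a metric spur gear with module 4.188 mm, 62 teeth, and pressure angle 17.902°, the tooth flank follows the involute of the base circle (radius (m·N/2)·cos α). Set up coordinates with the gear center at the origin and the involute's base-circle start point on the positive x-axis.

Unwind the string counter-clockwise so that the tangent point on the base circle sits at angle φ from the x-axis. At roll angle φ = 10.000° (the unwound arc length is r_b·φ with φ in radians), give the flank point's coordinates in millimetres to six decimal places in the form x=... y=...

x=125.409555 y=0.218274

pitch radius r_p = m·N/2 = 4.188·62/2 = 129.828000
base radius r_b = r_p·cos α = 129.828000·cos 17.902° = 123.542205
roll angle φ = 10.000° = 0.17453293 rad
x = r_b·(cos φ + φ·sin φ) = 123.542205·(0.98480775 + 0.17453293·0.17364818) = 125.409555
y = r_b·(sin φ − φ·cos φ) = 123.542205·(0.17364818 − 0.17453293·0.98480775) = 0.218274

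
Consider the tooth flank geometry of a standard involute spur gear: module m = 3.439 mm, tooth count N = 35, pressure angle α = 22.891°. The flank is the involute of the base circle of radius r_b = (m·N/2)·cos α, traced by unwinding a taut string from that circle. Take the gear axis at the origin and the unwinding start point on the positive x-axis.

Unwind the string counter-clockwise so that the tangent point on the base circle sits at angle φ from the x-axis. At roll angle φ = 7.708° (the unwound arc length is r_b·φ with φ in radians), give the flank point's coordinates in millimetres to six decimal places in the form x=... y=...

pitch radius r_p = m·N/2 = 3.439·35/2 = 60.182500
base radius r_b = r_p·cos α = 60.182500·cos 22.891° = 55.442919
roll angle φ = 7.708° = 0.13452998 rad
x = r_b·(cos φ + φ·sin φ) = 55.442919·(0.99096448 + 0.13452998·0.13412455) = 55.942363
y = r_b·(sin φ − φ·cos φ) = 55.442919·(0.13412455 − 0.13452998·0.99096448) = 0.044915

x=55.942363 y=0.044915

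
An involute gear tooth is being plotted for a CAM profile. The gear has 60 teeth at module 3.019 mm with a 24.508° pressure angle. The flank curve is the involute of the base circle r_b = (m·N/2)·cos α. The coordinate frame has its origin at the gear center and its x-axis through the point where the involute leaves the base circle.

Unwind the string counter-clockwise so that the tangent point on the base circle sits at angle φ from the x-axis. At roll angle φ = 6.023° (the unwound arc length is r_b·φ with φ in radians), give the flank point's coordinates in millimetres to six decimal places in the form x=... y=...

x=82.864024 y=0.031875

pitch radius r_p = m·N/2 = 3.019·60/2 = 90.570000
base radius r_b = r_p·cos α = 90.570000·cos 24.508° = 82.409947
roll angle φ = 6.023° = 0.10512118 rad
x = r_b·(cos φ + φ·sin φ) = 82.409947·(0.99447985 + 0.10512118·0.10492768) = 82.864024
y = r_b·(sin φ − φ·cos φ) = 82.409947·(0.10492768 − 0.10512118·0.99447985) = 0.031875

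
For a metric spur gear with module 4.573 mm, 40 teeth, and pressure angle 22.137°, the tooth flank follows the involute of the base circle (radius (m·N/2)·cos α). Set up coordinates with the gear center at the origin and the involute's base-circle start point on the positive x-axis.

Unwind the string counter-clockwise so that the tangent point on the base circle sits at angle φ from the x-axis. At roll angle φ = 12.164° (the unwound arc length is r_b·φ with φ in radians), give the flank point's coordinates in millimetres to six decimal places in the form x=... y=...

pitch radius r_p = m·N/2 = 4.573·40/2 = 91.460000
base radius r_b = r_p·cos α = 91.460000·cos 22.137° = 84.718070
roll angle φ = 12.164° = 0.21230185 rad
x = r_b·(cos φ + φ·sin φ) = 84.718070·(0.97754848 + 0.21230185·0.21071063) = 86.605821
y = r_b·(sin φ − φ·cos φ) = 84.718070·(0.21071063 − 0.21230185·0.97754848) = 0.269003

x=86.605821 y=0.269003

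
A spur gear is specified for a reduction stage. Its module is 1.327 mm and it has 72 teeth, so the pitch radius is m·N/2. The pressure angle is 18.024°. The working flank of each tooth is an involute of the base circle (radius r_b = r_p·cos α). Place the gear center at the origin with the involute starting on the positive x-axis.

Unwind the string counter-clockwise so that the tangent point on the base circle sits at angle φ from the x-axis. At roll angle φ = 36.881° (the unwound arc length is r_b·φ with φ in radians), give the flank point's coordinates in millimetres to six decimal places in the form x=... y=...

x=53.886338 y=3.873798

pitch radius r_p = m·N/2 = 1.327·72/2 = 47.772000
base radius r_b = r_p·cos α = 47.772000·cos 18.024° = 45.427684
roll angle φ = 36.881° = 0.64369488 rad
x = r_b·(cos φ + φ·sin φ) = 45.427684·(0.79988372 + 0.64369488·0.60015501) = 53.886338
y = r_b·(sin φ − φ·cos φ) = 45.427684·(0.60015501 − 0.64369488·0.79988372) = 3.873798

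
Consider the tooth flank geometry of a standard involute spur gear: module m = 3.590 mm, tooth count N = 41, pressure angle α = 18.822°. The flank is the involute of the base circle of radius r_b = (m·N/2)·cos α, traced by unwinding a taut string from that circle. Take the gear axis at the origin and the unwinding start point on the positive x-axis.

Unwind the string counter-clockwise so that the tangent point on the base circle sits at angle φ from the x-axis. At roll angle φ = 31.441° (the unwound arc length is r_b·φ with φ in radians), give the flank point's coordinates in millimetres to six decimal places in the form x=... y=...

pitch radius r_p = m·N/2 = 3.590·41/2 = 73.595000
base radius r_b = r_p·cos α = 73.595000·cos 18.822° = 69.659540
roll angle φ = 31.441° = 0.54874897 rad
x = r_b·(cos φ + φ·sin φ) = 69.659540·(0.85317775 + 0.54874897·0.52162029) = 79.371219
y = r_b·(sin φ − φ·cos φ) = 69.659540·(0.52162029 − 0.54874897·0.85317775) = 3.722597

x=79.371219 y=3.722597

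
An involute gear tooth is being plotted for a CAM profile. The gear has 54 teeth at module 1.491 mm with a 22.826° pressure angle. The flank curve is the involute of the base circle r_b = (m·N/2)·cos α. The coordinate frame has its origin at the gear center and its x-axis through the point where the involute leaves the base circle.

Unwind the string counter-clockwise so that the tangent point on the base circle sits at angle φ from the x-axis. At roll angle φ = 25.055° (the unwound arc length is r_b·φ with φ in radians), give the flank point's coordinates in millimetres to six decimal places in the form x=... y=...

x=40.484188 y=1.014592

pitch radius r_p = m·N/2 = 1.491·54/2 = 40.257000
base radius r_b = r_p·cos α = 40.257000·cos 22.826° = 37.104362
roll angle φ = 25.055° = 0.43729224 rad
x = r_b·(cos φ + φ·sin φ) = 37.104362·(0.90590169 + 0.43729224·0.42348806) = 40.484188
y = r_b·(sin φ − φ·cos φ) = 37.104362·(0.42348806 − 0.43729224·0.90590169) = 1.014592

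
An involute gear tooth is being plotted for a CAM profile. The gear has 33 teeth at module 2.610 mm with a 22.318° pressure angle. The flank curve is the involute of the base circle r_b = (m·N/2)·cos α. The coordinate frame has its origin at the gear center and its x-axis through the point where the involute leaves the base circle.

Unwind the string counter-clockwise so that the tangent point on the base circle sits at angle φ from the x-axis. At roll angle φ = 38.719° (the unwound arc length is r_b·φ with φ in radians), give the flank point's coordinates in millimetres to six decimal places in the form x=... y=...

x=47.923181 y=3.914063

pitch radius r_p = m·N/2 = 2.610·33/2 = 43.065000
base radius r_b = r_p·cos α = 43.065000·cos 22.318° = 39.839021
roll angle φ = 38.719° = 0.67577403 rad
x = r_b·(cos φ + φ·sin φ) = 39.839021·(0.78022303 + 0.67577403·0.62550142) = 47.923181
y = r_b·(sin φ − φ·cos φ) = 39.839021·(0.62550142 − 0.67577403·0.78022303) = 3.914063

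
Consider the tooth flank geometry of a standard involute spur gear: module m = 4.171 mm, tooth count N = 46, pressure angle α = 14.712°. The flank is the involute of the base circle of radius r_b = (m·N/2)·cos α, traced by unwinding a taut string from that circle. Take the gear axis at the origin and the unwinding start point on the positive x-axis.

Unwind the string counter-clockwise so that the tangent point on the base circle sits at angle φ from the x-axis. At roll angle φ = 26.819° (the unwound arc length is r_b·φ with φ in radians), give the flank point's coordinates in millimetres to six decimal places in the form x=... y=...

x=102.402606 y=3.103017

pitch radius r_p = m·N/2 = 4.171·46/2 = 95.933000
base radius r_b = r_p·cos α = 95.933000·cos 14.712° = 92.787797
roll angle φ = 26.819° = 0.46807985 rad
x = r_b·(cos φ + φ·sin φ) = 92.787797·(0.89243625 + 0.46807985·0.45117351) = 102.402606
y = r_b·(sin φ − φ·cos φ) = 92.787797·(0.45117351 − 0.46807985·0.89243625) = 3.103017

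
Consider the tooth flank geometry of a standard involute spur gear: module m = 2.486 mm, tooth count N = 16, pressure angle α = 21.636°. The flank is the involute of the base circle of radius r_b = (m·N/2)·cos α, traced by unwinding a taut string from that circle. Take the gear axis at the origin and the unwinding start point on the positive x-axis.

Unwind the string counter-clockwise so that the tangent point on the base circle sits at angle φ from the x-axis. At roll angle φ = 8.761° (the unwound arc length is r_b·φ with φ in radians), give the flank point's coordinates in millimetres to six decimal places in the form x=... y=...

pitch radius r_p = m·N/2 = 2.486·16/2 = 19.888000
base radius r_b = r_p·cos α = 19.888000·cos 21.636° = 18.486791
roll angle φ = 8.761° = 0.15290830 rad
x = r_b·(cos φ + φ·sin φ) = 18.486791·(0.98833229 + 0.15290830·0.15231314) = 18.701649
y = r_b·(sin φ − φ·cos φ) = 18.486791·(0.15231314 − 0.15290830·0.98833229) = 0.021979

x=18.701649 y=0.021979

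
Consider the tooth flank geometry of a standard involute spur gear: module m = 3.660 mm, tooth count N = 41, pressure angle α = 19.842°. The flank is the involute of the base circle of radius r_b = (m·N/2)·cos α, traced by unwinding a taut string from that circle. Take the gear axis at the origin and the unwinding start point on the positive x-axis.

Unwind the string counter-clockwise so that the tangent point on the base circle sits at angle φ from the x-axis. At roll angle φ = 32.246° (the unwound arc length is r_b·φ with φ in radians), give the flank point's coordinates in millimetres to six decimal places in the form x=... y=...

x=80.883170 y=4.062323

pitch radius r_p = m·N/2 = 3.660·41/2 = 75.030000
base radius r_b = r_p·cos α = 75.030000·cos 19.842° = 70.575635
roll angle φ = 32.246° = 0.56279887 rad
x = r_b·(cos φ + φ·sin φ) = 70.575635·(0.84576507 + 0.56279887·0.53355547) = 80.883170
y = r_b·(sin φ − φ·cos φ) = 70.575635·(0.53355547 − 0.56279887·0.84576507) = 4.062323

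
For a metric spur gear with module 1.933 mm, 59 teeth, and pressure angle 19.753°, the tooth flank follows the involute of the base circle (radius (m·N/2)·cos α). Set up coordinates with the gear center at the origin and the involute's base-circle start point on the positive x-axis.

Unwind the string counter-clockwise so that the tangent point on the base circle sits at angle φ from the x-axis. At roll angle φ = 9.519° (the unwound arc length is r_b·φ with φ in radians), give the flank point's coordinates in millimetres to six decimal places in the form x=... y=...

x=54.403707 y=0.081809

pitch radius r_p = m·N/2 = 1.933·59/2 = 57.023500
base radius r_b = r_p·cos α = 57.023500·cos 19.753° = 53.668141
roll angle φ = 9.519° = 0.16613789 rad
x = r_b·(cos φ + φ·sin φ) = 53.668141·(0.98623082 + 0.16613789·0.16537466) = 54.403707
y = r_b·(sin φ − φ·cos φ) = 53.668141·(0.16537466 − 0.16613789·0.98623082) = 0.081809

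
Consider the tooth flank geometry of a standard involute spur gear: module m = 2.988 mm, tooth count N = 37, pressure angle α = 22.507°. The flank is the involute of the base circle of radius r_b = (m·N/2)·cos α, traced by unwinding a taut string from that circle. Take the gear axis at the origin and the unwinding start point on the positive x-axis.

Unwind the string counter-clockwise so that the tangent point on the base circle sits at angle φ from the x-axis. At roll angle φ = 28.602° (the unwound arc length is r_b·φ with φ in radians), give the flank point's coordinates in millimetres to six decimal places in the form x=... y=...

pitch radius r_p = m·N/2 = 2.988·37/2 = 55.278000
base radius r_b = r_p·cos α = 55.278000·cos 22.507° = 51.067628
roll angle φ = 28.602° = 0.49919907 rad
x = r_b·(cos φ + φ·sin φ) = 51.067628·(0.87796627 + 0.49919907·0.47872251) = 57.039686
y = r_b·(sin φ − φ·cos φ) = 51.067628·(0.47872251 − 0.49919907·0.87796627) = 2.065306

x=57.039686 y=2.065306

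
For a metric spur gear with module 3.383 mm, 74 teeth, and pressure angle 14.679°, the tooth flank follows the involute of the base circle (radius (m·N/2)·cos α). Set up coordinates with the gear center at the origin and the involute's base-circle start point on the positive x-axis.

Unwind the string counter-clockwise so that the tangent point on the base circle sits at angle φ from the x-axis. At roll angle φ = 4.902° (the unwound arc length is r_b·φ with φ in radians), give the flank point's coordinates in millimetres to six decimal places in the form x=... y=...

pitch radius r_p = m·N/2 = 3.383·74/2 = 125.171000
base radius r_b = r_p·cos α = 125.171000·cos 14.679° = 121.085506
roll angle φ = 4.902° = 0.08555604 rad
x = r_b·(cos φ + φ·sin φ) = 121.085506·(0.99634231 + 0.08555604·0.08545170) = 121.527858
y = r_b·(sin φ − φ·cos φ) = 121.085506·(0.08545170 − 0.08555604·0.99634231) = 0.025258

x=121.527858 y=0.025258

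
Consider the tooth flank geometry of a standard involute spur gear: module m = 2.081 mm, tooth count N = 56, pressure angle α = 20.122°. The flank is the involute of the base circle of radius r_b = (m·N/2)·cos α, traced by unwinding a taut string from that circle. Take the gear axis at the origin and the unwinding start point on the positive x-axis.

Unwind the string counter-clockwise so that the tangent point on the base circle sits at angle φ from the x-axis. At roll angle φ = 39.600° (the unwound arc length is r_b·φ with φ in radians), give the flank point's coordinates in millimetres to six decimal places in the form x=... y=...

pitch radius r_p = m·N/2 = 2.081·56/2 = 58.268000
base radius r_b = r_p·cos α = 58.268000·cos 20.122° = 54.711451
roll angle φ = 39.600° = 0.69115038 rad
x = r_b·(cos φ + φ·sin φ) = 54.711451·(0.77051324 + 0.69115038·0.63742399) = 66.259347
y = r_b·(sin φ − φ·cos φ) = 54.711451·(0.63742399 − 0.69115038·0.77051324) = 5.738327

x=66.259347 y=5.738327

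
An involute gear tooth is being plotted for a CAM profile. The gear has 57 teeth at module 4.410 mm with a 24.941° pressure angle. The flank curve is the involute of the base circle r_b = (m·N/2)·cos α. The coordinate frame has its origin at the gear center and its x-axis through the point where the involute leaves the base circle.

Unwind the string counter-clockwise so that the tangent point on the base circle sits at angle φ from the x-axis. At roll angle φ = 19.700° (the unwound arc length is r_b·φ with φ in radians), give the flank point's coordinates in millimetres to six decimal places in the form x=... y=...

x=120.502493 y=1.525928

pitch radius r_p = m·N/2 = 4.410·57/2 = 125.685000
base radius r_b = r_p·cos α = 125.685000·cos 24.941° = 113.963931
roll angle φ = 19.700° = 0.34382986 rad
x = r_b·(cos φ + φ·sin φ) = 113.963931·(0.94147054 + 0.34382986·0.33709526) = 120.502493
y = r_b·(sin φ − φ·cos φ) = 113.963931·(0.33709526 − 0.34382986·0.94147054) = 1.525928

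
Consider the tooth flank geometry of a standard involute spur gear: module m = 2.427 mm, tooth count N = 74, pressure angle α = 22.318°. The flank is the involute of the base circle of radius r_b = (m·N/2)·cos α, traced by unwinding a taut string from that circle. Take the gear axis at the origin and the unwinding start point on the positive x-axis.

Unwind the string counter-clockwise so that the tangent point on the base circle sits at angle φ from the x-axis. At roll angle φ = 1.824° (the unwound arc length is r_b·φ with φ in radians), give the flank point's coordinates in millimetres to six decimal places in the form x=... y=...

pitch radius r_p = m·N/2 = 2.427·74/2 = 89.799000
base radius r_b = r_p·cos α = 89.799000·cos 22.318° = 83.072198
roll angle φ = 1.824° = 0.03183481 rad
x = r_b·(cos φ + φ·sin φ) = 83.072198·(0.99949332 + 0.03183481·0.03182943) = 83.114283
y = r_b·(sin φ − φ·cos φ) = 83.072198·(0.03182943 − 0.03183481·0.99949332) = 0.000893

x=83.114283 y=0.000893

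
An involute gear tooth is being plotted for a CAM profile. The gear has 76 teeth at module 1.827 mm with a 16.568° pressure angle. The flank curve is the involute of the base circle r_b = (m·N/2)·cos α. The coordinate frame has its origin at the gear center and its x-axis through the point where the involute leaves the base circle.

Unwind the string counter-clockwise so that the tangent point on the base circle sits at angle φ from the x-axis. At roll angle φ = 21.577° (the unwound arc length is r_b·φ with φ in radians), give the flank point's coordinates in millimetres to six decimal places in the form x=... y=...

x=71.096184 y=1.167934

pitch radius r_p = m·N/2 = 1.827·76/2 = 69.426000
base radius r_b = r_p·cos α = 69.426000·cos 16.568° = 66.543570
roll angle φ = 21.577° = 0.37658969 rad
x = r_b·(cos φ + φ·sin φ) = 66.543570·(0.92992419 + 0.37658969·0.36775129) = 71.096184
y = r_b·(sin φ − φ·cos φ) = 66.543570·(0.36775129 − 0.37658969·0.92992419) = 1.167934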